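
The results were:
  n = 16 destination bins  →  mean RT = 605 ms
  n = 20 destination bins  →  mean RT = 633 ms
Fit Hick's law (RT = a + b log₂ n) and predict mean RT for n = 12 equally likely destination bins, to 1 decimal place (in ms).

Solve the two-equation system in a and b:
  b = (633 − 605) / (log₂ 20 − log₂ 16) = 28 / (4.3219 − 4) = 86.976 ms/bit
  a = 605 − 86.976 × 4 = 257.096 ms
Then RT(12) = 257.096 + 86.976 × log₂ 12 = 257.096 + 86.976 × 3.5850 ≈ 568.902 ms.

568.9 ms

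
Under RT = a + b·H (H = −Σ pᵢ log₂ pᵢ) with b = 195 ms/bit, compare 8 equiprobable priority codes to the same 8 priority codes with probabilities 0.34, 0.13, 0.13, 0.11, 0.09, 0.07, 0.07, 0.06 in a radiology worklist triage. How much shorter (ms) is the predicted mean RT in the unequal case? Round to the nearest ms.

51 ms

The RT saving is b·ΔH. Equiprobable H₀ = log₂(8) = 3.0000 bits; with the given probabilities H = 2.7380 bits.
b·(H₀ − H) = 195 × (3.0000 − 2.7380) = 51.08 ms.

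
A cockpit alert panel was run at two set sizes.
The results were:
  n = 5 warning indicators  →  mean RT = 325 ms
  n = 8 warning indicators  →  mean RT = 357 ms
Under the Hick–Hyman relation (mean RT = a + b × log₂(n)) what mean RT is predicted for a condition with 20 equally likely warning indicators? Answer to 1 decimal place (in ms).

With log₂ n on the abscissa the relation is linear; from the two conditions:
  b = (357 − 325) / (log₂ 8 − log₂ 5) = 32 / (3 − 2.3219) = 47.193 ms/bit
  a = 325 − 47.193 × 2.3219 = 215.422 ms
Then RT(20) = 215.422 + 47.193 × log₂ 20 = 215.422 + 47.193 × 4.3219 ≈ 419.385 ms.

419.4 ms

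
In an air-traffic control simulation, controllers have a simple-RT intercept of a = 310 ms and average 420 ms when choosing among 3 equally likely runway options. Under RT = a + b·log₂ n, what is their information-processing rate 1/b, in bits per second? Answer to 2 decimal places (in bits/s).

b = (420 − 310)/log₂ 3 = 110/1.5850 = 69.402 ms per bit = 0.06940 s/bit; the reciprocal is 14.409 bits/s.

14.41 bits/s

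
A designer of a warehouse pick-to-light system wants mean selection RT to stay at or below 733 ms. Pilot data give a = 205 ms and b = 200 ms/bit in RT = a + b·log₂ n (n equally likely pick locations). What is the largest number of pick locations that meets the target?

200·log₂ n ≤ 733 − 205 = 528, giving log₂ n ≤ 2.6400 and n ≤ 6.233. The largest whole number is 6.

6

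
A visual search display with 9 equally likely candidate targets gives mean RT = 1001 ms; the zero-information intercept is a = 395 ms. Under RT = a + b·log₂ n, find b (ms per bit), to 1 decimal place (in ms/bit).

9 alternatives carry log₂ 9 = 3.1699 bits; the choice cost is 1001 − 395 = 606 ms, so b = 606/3.1699 = 191.172 ms/bit.

191.2 ms/bit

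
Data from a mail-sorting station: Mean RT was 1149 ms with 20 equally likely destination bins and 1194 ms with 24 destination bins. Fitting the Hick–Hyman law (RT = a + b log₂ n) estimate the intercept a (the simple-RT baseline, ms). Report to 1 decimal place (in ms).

409.6 ms

Slope: b = (1194 − 1149) / (log₂ 24 − log₂ 20) = 45/0.2630 = 171.080 ms/bit.
a = RT₁ − b·log₂ n₁ = 1149 − 171.080 × 4.3219 = 409.603 ms.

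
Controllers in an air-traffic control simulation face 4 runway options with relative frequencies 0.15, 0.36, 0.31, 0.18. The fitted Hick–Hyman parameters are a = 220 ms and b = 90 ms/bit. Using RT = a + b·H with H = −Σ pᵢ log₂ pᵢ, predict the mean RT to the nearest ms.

Entropy contributions −pᵢ log₂ pᵢ: 0.4105, 0.5306, 0.5238, 0.4453; sum H = 1.9103 bits.
RT = a + bH = 220 + 90·1.9103 = 391.92 ms.

392 ms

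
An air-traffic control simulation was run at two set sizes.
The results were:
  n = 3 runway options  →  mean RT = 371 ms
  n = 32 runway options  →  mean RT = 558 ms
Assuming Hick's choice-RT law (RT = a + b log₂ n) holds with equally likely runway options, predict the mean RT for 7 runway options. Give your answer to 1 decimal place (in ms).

Fit slope and intercept:
  b = (558 − 371) / (log₂ 32 − log₂ 3) = 187 / (5 − 1.5850) = 54.758 ms/bit
  a = 371 − 54.758 × 1.5850 = 284.211 ms
Then RT(7) = 284.211 + 54.758 × log₂ 7 = 284.211 + 54.758 × 2.8074 ≈ 437.936 ms.

437.9 ms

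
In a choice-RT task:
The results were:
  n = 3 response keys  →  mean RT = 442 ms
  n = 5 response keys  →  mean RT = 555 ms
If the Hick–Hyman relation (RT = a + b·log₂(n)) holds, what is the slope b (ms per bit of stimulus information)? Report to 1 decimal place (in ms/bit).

The slope on a log₂ axis is (555 − 442) / (2.3219 − 1.5850) = 153.331 ms/bit.

153.3 ms/bit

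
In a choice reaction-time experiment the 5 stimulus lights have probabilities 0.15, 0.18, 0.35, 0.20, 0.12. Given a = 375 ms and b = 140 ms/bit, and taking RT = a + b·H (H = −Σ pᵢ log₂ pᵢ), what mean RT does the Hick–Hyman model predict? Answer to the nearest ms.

H = 0.15·log₂(1/0.15) + 0.18·log₂(1/0.18) + 0.35·log₂(1/0.35) + 0.20·log₂(1/0.20) + 0.12·log₂(1/0.12) = 2.2174 bits.
RT = 375 + 140 × 2.2174 = 685.44 ms.

685 ms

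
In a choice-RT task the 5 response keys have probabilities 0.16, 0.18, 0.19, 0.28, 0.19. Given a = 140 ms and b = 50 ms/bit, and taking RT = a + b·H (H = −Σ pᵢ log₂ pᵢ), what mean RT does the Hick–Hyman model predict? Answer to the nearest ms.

255 ms

H = 0.16·log₂(1/0.16) + 0.18·log₂(1/0.18) + 0.19·log₂(1/0.19) + 0.28·log₂(1/0.28) + 0.19·log₂(1/0.19) = 2.2930 bits.
RT = 140 + 50 × 2.2930 = 254.65 ms.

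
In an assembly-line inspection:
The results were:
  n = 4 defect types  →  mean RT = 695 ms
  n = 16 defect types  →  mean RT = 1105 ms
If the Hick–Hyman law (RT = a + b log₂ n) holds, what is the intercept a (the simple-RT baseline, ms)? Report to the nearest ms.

285 ms

b = (RT₂ − RT₁)/(log₂ n₂ − log₂ n₁) = (1105 − 695)/(4 − 2) = 205 ms/bit.
a = RT₁ − b·log₂ n₁ = 695 − 205 × 2 = 285.000 ms.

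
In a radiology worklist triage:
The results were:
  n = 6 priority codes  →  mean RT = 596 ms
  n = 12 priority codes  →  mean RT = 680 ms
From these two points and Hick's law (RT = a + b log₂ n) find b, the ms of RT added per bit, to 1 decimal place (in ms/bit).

84.0 ms/bit

The slope on a log₂ axis is (680 − 596) / (3.5850 − 2.5850) = 84.000 ms/bit.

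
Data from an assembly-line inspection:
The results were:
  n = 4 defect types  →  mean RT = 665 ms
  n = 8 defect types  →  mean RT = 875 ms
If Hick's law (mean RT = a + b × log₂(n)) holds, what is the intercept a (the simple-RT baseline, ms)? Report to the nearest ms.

245 ms

Slope: b = (875 − 665) / (log₂ 8 − log₂ 4) = 210/1.0000 = 210 ms/bit.
Intercept: a = 665 − 210·log₂(4) = 245.000 ms.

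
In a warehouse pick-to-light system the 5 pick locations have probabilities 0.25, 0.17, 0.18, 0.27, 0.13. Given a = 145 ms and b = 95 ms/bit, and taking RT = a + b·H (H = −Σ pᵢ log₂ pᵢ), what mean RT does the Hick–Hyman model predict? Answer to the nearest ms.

H = 0.25·log₂(1/0.25) + 0.17·log₂(1/0.17) + 0.18·log₂(1/0.18) + 0.27·log₂(1/0.27) + 0.13·log₂(1/0.13) = 2.2726 bits.
RT = 145 + 95 × 2.2726 = 360.89 ms.

361 ms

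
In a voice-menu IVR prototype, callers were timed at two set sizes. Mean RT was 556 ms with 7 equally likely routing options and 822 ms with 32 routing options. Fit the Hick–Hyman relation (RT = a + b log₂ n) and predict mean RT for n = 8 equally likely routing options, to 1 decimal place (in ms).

Solve the two-equation system in a and b:
  b = (822 − 556) / (log₂ 32 − log₂ 7) = 266 / (5 − 2.8074) = 121.315 ms/bit
  a = 556 − 121.315 × 2.8074 = 215.427 ms
Then RT(8) = 215.427 + 121.315 × log₂ 8 = 215.427 + 121.315 × 3 ≈ 579.371 ms.

579.4 ms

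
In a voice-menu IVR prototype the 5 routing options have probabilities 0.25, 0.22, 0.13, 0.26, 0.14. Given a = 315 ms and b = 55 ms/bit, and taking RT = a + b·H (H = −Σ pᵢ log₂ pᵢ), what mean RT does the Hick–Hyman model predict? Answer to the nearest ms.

H = 0.25·log₂(1/0.25) + 0.22·log₂(1/0.22) + 0.13·log₂(1/0.13) + 0.26·log₂(1/0.26) + 0.14·log₂(1/0.14) = 2.2656 bits.
RT = 315 + 55 × 2.2656 = 439.61 ms.

440 ms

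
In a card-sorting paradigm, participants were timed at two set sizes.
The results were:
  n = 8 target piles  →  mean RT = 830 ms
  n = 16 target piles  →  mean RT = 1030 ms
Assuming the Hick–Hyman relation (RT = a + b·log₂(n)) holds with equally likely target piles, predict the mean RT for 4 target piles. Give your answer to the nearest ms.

Fit slope and intercept:
  b = (1030 − 830) / (log₂ 16 − log₂ 8) = 200 / (4 − 3) = 200 ms/bit
  a = 830 − 200 × 3 = 230 ms
Then RT(4) = 230 + 200 × log₂ 4 = 230 + 200 × 2 ≈ 630.000 ms.

630 ms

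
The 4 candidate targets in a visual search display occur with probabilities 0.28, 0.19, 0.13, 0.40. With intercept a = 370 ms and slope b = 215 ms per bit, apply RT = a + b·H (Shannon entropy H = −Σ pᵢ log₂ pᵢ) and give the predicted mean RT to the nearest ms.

774 ms

H = 0.28·log₂(1/0.28) + 0.19·log₂(1/0.19) + 0.13·log₂(1/0.13) + 0.40·log₂(1/0.40) = 1.8809 bits.
RT = 370 + 215 × 1.8809 = 774.39 ms.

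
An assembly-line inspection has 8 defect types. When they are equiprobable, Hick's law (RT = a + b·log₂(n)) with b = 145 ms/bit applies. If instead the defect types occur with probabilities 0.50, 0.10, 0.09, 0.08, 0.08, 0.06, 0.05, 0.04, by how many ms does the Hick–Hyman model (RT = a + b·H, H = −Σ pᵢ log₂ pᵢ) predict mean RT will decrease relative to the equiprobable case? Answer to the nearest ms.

The RT saving is b·ΔH. Equiprobable H₀ = log₂(8) = 3.0000 bits; with the given probabilities H = 2.3732 bits.
b·(H₀ − H) = 145 × (3.0000 − 2.3732) = 90.88 ms.

91 ms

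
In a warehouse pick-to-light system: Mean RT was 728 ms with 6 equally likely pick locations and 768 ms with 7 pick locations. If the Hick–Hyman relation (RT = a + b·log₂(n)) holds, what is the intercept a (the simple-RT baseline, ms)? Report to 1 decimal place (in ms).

The slope on a log₂ axis is (768 − 728) / (2.8074 − 2.5850) = 179.862 ms/bit.
Intercept: a = 728 − 179.862·log₂(6) = 263.063 ms.

263.1 ms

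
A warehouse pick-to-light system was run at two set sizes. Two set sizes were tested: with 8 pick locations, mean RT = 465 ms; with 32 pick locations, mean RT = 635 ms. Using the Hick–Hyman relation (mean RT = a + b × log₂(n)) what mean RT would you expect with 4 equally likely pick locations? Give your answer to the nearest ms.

380 ms

Solve the two-equation system in a and b:
  b = (635 − 465) / (log₂ 32 − log₂ 8) = 170 / (5 − 3) = 85 ms/bit
  a = 465 − 85 × 3 = 210 ms
Then RT(4) = 210 + 85 × log₂ 4 = 210 + 85 × 2 ≈ 380.000 ms.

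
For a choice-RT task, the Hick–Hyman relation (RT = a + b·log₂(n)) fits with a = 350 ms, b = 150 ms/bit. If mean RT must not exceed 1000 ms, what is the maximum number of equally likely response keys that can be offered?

150·log₂ n ≤ 1000 − 350 = 650, giving log₂ n ≤ 4.3333 and n ≤ 20.159. The largest whole number is 20.

20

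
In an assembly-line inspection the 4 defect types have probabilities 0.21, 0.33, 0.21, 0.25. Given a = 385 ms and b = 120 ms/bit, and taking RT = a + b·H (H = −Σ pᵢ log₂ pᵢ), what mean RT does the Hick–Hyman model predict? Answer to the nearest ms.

622 ms

Entropy contributions −pᵢ log₂ pᵢ: 0.4728, 0.5278, 0.4728, 0.5000; sum H = 1.9735 bits.
RT = a + bH = 385 + 120·1.9735 = 621.82 ms.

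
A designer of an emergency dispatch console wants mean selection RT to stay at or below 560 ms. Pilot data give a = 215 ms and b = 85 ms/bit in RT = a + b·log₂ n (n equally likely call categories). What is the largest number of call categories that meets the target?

16

Set 215 + 85·log₂ n ≤ 560 → log₂ n ≤ (560 − 215)/85 = 4.0588.
So n ≤ 2^4.0588 = 16.666; the largest integer n is 16.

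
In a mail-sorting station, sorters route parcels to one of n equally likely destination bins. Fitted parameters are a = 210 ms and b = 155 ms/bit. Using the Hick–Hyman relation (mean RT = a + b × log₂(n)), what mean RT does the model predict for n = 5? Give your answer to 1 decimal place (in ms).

569.9 ms

log₂(5) = 2.3219 bits, so RT = 210 + 155 × 2.3219 ≈ 569.899 ms.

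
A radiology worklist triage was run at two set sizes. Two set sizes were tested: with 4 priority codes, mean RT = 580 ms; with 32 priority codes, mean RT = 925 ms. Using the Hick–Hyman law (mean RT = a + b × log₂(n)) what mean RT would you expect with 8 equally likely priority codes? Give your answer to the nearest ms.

Fit slope and intercept:
  b = (925 − 580) / (log₂ 32 − log₂ 4) = 345 / (5 − 2) = 115 ms/bit
  a = 580 − 115 × 2 = 350 ms
Then RT(8) = 350 + 115 × log₂ 8 = 350 + 115 × 3 ≈ 695.000 ms.

695 ms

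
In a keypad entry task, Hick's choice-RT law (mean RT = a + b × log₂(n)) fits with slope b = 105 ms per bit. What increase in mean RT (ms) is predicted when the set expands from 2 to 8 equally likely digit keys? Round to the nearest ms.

The intercept a cancels: ΔRT = b·(log₂ n₂ − log₂ n₁) = b·log₂(n₂/n₁).
log₂(8) − log₂(2) = log₂(8/2) = log₂(4) = 2.
ΔRT = 105 × 2.0000 = 210.000 ms.

210 ms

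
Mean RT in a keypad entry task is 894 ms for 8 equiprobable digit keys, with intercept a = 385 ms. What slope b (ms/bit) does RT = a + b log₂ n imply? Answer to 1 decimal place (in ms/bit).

169.7 ms/bit

8 alternatives carry log₂ 8 = 3 bits; the choice cost is 894 − 385 = 509 ms, so b = 509/3 = 169.667 ms/bit.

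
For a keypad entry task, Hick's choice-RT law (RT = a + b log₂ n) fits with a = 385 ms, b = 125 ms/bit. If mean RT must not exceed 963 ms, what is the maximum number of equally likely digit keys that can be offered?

24

Set 385 + 125·log₂ n ≤ 963 → log₂ n ≤ (963 − 385)/125 = 4.6240.
So n ≤ 2^4.6240 = 24.658; the largest integer n is 24.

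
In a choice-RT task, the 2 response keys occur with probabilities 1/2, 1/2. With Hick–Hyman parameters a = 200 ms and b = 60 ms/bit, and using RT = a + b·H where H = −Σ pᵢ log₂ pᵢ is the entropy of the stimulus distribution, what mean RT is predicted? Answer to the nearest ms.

H = −Σ pᵢ log₂ pᵢ = 0.5·1 + 0.5·1 = 1.000 bits.
RT = 200 + 60 × 1.000 = 260.00 ms.

260 ms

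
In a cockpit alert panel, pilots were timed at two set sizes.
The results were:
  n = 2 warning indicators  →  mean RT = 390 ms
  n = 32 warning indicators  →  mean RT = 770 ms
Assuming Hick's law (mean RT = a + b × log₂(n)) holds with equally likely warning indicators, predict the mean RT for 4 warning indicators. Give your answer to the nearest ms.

485 ms

Fit slope and intercept:
  b = (770 − 390) / (log₂ 32 − log₂ 2) = 380 / (5 − 1) = 95 ms/bit
  a = 390 − 95 × 1 = 295 ms
Then RT(4) = 295 + 95 × log₂ 4 = 295 + 95 × 2 ≈ 485.000 ms.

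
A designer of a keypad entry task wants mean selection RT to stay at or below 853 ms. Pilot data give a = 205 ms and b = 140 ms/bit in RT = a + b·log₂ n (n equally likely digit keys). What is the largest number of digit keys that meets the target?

140·log₂ n ≤ 853 − 205 = 648, giving log₂ n ≤ 4.6286 and n ≤ 24.737. The largest whole number is 24.

24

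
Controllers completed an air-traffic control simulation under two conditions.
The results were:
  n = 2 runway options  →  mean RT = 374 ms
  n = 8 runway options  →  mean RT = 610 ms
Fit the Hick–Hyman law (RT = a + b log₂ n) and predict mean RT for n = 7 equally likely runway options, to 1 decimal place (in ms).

With log₂ n on the abscissa the relation is linear; from the two conditions:
  b = (610 − 374) / (log₂ 8 − log₂ 2) = 236 / (3 − 1) = 118.000 ms/bit
  a = 374 − 118.000 × 1 = 256.000 ms
Then RT(7) = 256.000 + 118.000 × log₂ 7 = 256.000 + 118.000 × 2.8074 ≈ 587.268 ms.

587.3 ms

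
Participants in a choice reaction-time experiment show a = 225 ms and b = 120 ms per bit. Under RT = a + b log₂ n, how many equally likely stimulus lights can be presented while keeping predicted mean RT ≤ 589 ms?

8

Set 225 + 120·log₂ n ≤ 589 → log₂ n ≤ (589 − 225)/120 = 3.0333.
So n ≤ 2^3.0333 = 8.187; the largest integer n is 8.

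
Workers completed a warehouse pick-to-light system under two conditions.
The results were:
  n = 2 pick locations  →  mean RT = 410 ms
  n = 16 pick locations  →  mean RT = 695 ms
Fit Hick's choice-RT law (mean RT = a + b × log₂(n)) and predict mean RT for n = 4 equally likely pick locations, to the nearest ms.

505 ms

Fit slope and intercept:
  b = (695 − 410) / (log₂ 16 − log₂ 2) = 285 / (4 − 1) = 95 ms/bit
  a = 410 − 95 × 1 = 315 ms
Then RT(4) = 315 + 95 × log₂ 4 = 315 + 95 × 2 ≈ 505.000 ms.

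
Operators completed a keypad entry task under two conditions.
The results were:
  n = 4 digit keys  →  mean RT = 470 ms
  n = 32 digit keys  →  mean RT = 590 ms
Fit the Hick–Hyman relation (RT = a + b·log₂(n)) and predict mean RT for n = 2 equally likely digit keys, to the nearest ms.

430 ms

Fit slope and intercept:
  b = (590 − 470) / (log₂ 32 − log₂ 4) = 120 / (5 − 2) = 40 ms/bit
  a = 470 − 40 × 2 = 390 ms
Then RT(2) = 390 + 40 × log₂ 2 = 390 + 40 × 1 ≈ 430.000 ms.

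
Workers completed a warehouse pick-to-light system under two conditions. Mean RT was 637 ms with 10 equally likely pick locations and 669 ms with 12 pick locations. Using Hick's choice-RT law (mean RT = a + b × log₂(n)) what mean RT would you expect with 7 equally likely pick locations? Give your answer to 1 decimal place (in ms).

RT is linear in log₂ n, so two points fix the line:
  b = (669 − 637) / (log₂ 12 − log₂ 10) = 32 / (3.5850 − 3.3219) = 121.657 ms/bit
  a = 637 − 121.657 × 3.3219 = 232.864 ms
Then RT(7) = 232.864 + 121.657 × log₂ 7 = 232.864 + 121.657 × 2.8074 ≈ 574.399 ms.

574.4 ms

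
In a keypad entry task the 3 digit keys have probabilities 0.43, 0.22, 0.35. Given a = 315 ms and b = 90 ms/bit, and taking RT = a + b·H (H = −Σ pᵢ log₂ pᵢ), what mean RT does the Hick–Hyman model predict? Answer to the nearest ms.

Entropy contributions −pᵢ log₂ pᵢ: 0.5236, 0.4806, 0.5301; sum H = 1.5342 bits.
RT = a + bH = 315 + 90·1.5342 = 453.08 ms.

453 ms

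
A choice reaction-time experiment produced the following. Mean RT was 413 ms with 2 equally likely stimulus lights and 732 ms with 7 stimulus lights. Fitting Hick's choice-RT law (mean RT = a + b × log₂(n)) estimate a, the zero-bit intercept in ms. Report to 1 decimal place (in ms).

b = (RT₂ − RT₁)/(log₂ n₂ − log₂ n₁) = (732 − 413)/(2.8074 − 1) = 176.501 ms/bit.
a = RT₁ − b·log₂ n₁ = 413 − 176.501 × 1 = 236.499 ms.

236.5 ms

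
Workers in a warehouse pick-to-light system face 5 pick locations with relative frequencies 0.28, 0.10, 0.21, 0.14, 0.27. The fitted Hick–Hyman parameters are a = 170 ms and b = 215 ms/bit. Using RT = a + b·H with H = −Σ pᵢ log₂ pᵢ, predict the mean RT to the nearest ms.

649 ms

H = 0.28·log₂(1/0.28) + 0.10·log₂(1/0.10) + 0.21·log₂(1/0.21) + 0.14·log₂(1/0.14) + 0.27·log₂(1/0.27) = 2.2264 bits.
RT = 170 + 215 × 2.2264 = 648.67 ms.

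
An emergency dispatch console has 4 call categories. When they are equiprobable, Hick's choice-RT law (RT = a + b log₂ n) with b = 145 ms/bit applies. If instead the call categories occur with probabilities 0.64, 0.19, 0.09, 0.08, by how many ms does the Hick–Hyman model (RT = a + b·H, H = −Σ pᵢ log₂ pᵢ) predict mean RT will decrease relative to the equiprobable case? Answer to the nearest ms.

The RT saving is b·ΔH. Equiprobable H₀ = log₂(4) = 2.0000 bits; with the given probabilities H = 1.4715 bits.
b·(H₀ − H) = 145 × (2.0000 − 1.4715) = 76.64 ms.

77 ms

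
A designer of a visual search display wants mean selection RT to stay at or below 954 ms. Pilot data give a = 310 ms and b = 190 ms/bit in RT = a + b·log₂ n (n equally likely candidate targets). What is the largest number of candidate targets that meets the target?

10

Information budget: (954 − 310)/190 = 3.3895 bits, so n ≤ 2^3.3895 = 10.479 → at most 10.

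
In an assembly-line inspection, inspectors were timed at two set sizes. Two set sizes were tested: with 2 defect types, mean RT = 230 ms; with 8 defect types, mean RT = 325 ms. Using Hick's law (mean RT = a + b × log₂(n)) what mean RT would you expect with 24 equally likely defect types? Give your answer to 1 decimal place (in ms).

400.3 ms

With log₂ n on the abscissa the relation is linear; from the two conditions:
  b = (325 − 230) / (log₂ 8 − log₂ 2) = 95 / (3 − 1) = 47.500 ms/bit
  a = 230 − 47.500 × 1 = 182.500 ms
Then RT(24) = 182.500 + 47.500 × log₂ 24 = 182.500 + 47.500 × 4.5850 ≈ 400.286 ms.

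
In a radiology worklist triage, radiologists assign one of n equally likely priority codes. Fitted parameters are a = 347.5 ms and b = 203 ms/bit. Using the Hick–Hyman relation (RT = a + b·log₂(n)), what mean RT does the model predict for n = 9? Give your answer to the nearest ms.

log₂(9) = 3.1699 bits, so RT = 347.5 + 203 × 3.1699 ≈ 990.995 ms.

991 ms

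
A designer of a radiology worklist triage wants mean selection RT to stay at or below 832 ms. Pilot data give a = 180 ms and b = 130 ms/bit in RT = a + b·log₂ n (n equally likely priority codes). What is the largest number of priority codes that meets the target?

130·log₂ n ≤ 832 − 180 = 652, giving log₂ n ≤ 5.0154 and n ≤ 32.343. The largest whole number is 32.

32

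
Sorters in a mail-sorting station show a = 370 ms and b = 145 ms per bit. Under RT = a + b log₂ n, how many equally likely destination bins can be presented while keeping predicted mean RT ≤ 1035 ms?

24

Set 370 + 145·log₂ n ≤ 1035 → log₂ n ≤ (1035 − 370)/145 = 4.5862.
So n ≤ 2^4.5862 = 24.021; the largest integer n is 24.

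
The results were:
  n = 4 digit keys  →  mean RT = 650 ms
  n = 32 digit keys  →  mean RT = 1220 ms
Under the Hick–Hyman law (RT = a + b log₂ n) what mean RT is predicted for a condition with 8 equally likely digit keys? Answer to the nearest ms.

Fit slope and intercept:
  b = (1220 − 650) / (log₂ 32 − log₂ 4) = 570 / (5 − 2) = 190 ms/bit
  a = 650 − 190 × 2 = 270 ms
Then RT(8) = 270 + 190 × log₂ 8 = 270 + 190 × 3 ≈ 840.000 ms.

840 ms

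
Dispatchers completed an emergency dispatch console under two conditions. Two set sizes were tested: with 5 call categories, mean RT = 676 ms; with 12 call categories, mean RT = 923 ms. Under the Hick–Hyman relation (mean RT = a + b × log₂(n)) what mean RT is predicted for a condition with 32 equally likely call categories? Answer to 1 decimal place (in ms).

Solve the two-equation system in a and b:
  b = (923 − 676) / (log₂ 12 − log₂ 5) = 247 / (3.5850 − 2.3219) = 195.561 ms/bit
  a = 676 − 195.561 × 2.3219 = 221.922 ms
Then RT(32) = 221.922 + 195.561 × log₂ 32 = 221.922 + 195.561 × 5 ≈ 1199.726 ms.

1199.7 ms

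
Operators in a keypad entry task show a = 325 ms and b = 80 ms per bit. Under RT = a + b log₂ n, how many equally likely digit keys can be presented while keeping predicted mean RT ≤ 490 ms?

4

80·log₂ n ≤ 490 − 325 = 165, giving log₂ n ≤ 2.0625 and n ≤ 4.177. The largest whole number is 4.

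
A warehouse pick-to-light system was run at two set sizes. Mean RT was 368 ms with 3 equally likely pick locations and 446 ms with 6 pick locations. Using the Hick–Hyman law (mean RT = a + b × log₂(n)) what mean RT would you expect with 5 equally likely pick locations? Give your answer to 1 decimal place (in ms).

RT is linear in log₂ n, so two points fix the line:
  b = (446 − 368) / (log₂ 6 − log₂ 3) = 78 / (2.5850 − 1.5850) = 78.000 ms/bit
  a = 368 − 78.000 × 1.5850 = 244.373 ms
Then RT(5) = 244.373 + 78.000 × log₂ 5 = 244.373 + 78.000 × 2.3219 ≈ 425.483 ms.

425.5 ms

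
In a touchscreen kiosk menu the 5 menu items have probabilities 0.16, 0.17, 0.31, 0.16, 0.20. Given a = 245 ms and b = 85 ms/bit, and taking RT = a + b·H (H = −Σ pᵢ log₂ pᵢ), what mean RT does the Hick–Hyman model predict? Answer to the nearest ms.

438 ms

Entropy contributions −pᵢ log₂ pᵢ: 0.4230, 0.4346, 0.5238, 0.4230, 0.4644; sum H = 2.2688 bits.
RT = a + bH = 245 + 85·2.2688 = 437.85 ms.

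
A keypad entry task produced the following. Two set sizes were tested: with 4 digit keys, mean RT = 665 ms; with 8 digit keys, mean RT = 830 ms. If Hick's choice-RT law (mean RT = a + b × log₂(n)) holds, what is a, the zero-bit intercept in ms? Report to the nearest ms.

Slope: b = (830 − 665) / (log₂ 8 − log₂ 4) = 165/1.0000 = 165 ms/bit.
Intercept: a = 665 − 165·log₂(4) = 335.000 ms.

335 ms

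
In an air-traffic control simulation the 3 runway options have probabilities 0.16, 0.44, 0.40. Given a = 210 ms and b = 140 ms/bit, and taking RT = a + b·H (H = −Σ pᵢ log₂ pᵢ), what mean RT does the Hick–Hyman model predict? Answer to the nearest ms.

H = 0.16·log₂(1/0.16) + 0.44·log₂(1/0.44) + 0.40·log₂(1/0.40) = 1.4729 bits.
RT = 210 + 140 × 1.4729 = 416.21 ms.

416 ms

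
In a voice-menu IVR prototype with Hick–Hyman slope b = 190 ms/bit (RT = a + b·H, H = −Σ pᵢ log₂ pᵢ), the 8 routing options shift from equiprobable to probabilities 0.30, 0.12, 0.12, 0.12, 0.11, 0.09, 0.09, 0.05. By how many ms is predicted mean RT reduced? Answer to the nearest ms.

Equiprobable entropy H₀ = log₂ 8 = 3.0000 bits.
Skewed entropy H = −Σ pᵢ log₂ pᵢ = 2.8140 bits.
ΔRT = b·(H₀ − H) = 190 × 0.1860 = 35.34 ms.

35 ms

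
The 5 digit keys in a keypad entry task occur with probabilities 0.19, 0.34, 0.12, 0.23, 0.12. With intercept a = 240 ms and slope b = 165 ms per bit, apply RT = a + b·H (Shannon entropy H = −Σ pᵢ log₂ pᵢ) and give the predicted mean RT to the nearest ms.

604 ms

H = 0.19·log₂(1/0.19) + 0.34·log₂(1/0.34) + 0.12·log₂(1/0.12) + 0.23·log₂(1/0.23) + 0.12·log₂(1/0.12) = 2.2062 bits.
RT = 240 + 165 × 2.2062 = 604.02 ms.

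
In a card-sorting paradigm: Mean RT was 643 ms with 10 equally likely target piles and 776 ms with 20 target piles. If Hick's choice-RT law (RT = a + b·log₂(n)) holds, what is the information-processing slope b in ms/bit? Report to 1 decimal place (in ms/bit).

Slope: b = (776 − 643) / (log₂ 20 − log₂ 10) = 133/1.0000 = 133.000 ms/bit.

133.0 ms/bit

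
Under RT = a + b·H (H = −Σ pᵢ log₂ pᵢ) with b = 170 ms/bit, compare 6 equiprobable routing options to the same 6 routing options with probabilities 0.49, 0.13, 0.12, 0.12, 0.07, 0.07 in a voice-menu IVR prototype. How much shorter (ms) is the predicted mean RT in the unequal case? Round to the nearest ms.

73 ms

Equiprobable entropy H₀ = log₂ 6 = 2.5850 bits.
Skewed entropy H = −Σ pᵢ log₂ pᵢ = 2.1582 bits.
ΔRT = b·(H₀ − H) = 170 × 0.4268 = 72.55 ms.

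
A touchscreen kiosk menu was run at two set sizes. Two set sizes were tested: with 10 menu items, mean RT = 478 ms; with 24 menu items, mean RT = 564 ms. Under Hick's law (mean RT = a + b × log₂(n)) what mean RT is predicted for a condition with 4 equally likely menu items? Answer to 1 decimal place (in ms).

RT is linear in log₂ n, so two points fix the line:
  b = (564 − 478) / (log₂ 24 − log₂ 10) = 86 / (4.5850 − 3.3219) = 68.090 ms/bit
  a = 478 − 68.090 × 3.3219 = 251.810 ms
Then RT(4) = 251.810 + 68.090 × log₂ 4 = 251.810 + 68.090 × 2 ≈ 387.990 ms.

388.0 ms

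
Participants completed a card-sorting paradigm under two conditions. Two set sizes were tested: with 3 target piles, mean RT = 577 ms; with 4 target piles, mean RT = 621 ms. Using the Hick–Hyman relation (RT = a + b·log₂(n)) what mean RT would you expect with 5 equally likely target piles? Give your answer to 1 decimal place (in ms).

655.1 ms

Solve the two-equation system in a and b:
  b = (621 − 577) / (log₂ 4 − log₂ 3) = 44 / (2 − 1.5850) = 106.015 ms/bit
  a = 577 − 106.015 × 1.5850 = 408.971 ms
Then RT(5) = 408.971 + 106.015 × log₂ 5 = 408.971 + 106.015 × 2.3219 ≈ 655.129 ms.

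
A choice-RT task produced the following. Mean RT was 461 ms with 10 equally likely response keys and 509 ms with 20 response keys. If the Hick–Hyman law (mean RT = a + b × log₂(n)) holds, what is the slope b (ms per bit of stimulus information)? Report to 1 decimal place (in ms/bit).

The slope on a log₂ axis is (509 − 461) / (4.3219 − 3.3219) = 48.000 ms/bit.

48.0 ms/bit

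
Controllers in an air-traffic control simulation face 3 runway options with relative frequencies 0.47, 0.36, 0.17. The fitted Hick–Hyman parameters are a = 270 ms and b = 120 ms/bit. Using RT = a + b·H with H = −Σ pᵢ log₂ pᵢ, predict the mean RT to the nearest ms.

H = 0.47·log₂(1/0.47) + 0.36·log₂(1/0.36) + 0.17·log₂(1/0.17) = 1.4772 bits.
RT = 270 + 120 × 1.4772 = 447.26 ms.

447 ms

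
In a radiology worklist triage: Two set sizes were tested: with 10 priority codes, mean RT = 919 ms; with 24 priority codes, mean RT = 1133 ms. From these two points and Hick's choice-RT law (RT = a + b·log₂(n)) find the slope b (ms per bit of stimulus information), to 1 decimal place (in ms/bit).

Slope: b = (1133 − 919) / (log₂ 24 − log₂ 10) = 214/1.2630 = 169.433 ms/bit.

169.4 ms/bit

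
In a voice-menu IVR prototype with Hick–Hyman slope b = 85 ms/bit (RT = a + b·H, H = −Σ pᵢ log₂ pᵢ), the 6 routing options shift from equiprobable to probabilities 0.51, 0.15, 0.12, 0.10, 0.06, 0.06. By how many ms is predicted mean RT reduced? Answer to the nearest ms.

Equiprobable entropy H₀ = log₂ 6 = 2.5850 bits.
Skewed entropy H = −Σ pᵢ log₂ pᵢ = 2.0923 bits.
ΔRT = b·(H₀ − H) = 85 × 0.4927 = 41.88 ms.

42 ms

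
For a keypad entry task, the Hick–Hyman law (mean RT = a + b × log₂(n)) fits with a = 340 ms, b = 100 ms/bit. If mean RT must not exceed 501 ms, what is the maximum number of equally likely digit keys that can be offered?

Information budget: (501 − 340)/100 = 1.6100 bits, so n ≤ 2^1.6100 = 3.053 → at most 3.

3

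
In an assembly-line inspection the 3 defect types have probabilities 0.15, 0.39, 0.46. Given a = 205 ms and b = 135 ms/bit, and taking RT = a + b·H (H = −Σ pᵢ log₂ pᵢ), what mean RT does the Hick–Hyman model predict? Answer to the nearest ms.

402 ms

H = 0.15·log₂(1/0.15) + 0.39·log₂(1/0.39) + 0.46·log₂(1/0.46) = 1.4557 bits.
RT = 205 + 135 × 1.4557 = 401.52 ms.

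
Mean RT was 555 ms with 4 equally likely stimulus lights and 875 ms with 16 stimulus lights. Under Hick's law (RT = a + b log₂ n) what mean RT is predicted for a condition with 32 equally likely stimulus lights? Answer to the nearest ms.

1035 ms

RT is linear in log₂ n, so two points fix the line:
  b = (875 − 555) / (log₂ 16 − log₂ 4) = 320 / (4 − 2) = 160 ms/bit
  a = 555 − 160 × 2 = 235 ms
Then RT(32) = 235 + 160 × log₂ 32 = 235 + 160 × 5 ≈ 1035.000 ms.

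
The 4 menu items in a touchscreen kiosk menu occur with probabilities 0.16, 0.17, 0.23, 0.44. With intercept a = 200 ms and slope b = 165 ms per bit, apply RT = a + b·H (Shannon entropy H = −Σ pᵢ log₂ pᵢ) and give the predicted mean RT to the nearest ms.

H = 0.16·log₂(1/0.16) + 0.17·log₂(1/0.17) + 0.23·log₂(1/0.23) + 0.44·log₂(1/0.44) = 1.8664 bits.
RT = 200 + 165 × 1.8664 = 507.96 ms.

508 ms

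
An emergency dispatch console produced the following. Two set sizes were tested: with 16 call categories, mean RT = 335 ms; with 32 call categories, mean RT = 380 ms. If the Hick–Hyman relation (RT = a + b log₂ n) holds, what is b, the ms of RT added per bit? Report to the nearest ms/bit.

45 ms/bit

Slope: b = (380 − 335) / (log₂ 32 − log₂ 16) = 45/1.0000 = 45 ms/bit.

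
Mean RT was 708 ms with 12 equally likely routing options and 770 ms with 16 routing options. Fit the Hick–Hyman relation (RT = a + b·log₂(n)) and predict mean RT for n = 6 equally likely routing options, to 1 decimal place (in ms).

RT is linear in log₂ n, so two points fix the line:
  b = (770 − 708) / (log₂ 16 − log₂ 12) = 62 / (4 − 3.5850) = 149.384 ms/bit
  a = 708 − 149.384 × 3.5850 = 172.464 ms
Then RT(6) = 172.464 + 149.384 × log₂ 6 = 172.464 + 149.384 × 2.5850 ≈ 558.616 ms.

558.6 ms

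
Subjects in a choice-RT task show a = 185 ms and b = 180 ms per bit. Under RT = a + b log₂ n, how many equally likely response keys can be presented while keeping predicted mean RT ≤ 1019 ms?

24

Information budget: (1019 − 185)/180 = 4.6333 bits, so n ≤ 2^4.6333 = 24.818 → at most 24.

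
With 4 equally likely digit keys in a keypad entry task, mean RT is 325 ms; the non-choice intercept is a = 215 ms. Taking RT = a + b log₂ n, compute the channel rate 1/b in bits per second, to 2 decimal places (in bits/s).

18.18 bits/s

Choice component = 325 − 215 = 110 ms over log₂(4) = 2 bits.
b = 110 / 2 = 55.000 ms/bit, so 1/b = 18.182 bits/s.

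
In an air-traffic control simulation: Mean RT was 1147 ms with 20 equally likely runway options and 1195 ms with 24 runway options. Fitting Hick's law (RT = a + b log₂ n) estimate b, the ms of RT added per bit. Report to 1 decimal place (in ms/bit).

The slope on a log₂ axis is (1195 − 1147) / (4.5850 − 4.3219) = 182.486 ms/bit.

182.5 ms/bit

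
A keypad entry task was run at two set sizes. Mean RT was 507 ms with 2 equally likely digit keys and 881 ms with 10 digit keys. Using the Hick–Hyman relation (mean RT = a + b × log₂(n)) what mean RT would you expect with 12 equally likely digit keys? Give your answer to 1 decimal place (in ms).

With log₂ n on the abscissa the relation is linear; from the two conditions:
  b = (881 − 507) / (log₂ 10 − log₂ 2) = 374 / (3.3219 − 1) = 161.073 ms/bit
  a = 507 − 161.073 × 1 = 345.927 ms
Then RT(12) = 345.927 + 161.073 × log₂ 12 = 345.927 + 161.073 × 3.5850 ≈ 923.368 ms.

923.4 ms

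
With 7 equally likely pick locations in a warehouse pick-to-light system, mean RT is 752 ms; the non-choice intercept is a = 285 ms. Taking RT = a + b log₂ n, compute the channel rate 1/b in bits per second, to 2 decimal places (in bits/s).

6.01 bits/s

Choice component = 752 − 285 = 467 ms over log₂(7) = 2.8074 bits.
b = 467 / 2.8074 = 166.349 ms/bit, so 1/b = 6.011 bits/s.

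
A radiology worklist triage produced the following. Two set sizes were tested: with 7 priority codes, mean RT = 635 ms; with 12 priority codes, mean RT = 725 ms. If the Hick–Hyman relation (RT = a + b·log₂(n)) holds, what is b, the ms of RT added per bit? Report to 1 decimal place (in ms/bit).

115.7 ms/bit

Slope: b = (725 − 635) / (log₂ 12 − log₂ 7) = 90/0.7776 = 115.740 ms/bit.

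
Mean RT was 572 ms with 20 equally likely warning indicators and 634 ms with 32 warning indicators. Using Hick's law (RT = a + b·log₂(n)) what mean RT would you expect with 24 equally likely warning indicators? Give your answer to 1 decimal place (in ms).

With log₂ n on the abscissa the relation is linear; from the two conditions:
  b = (634 − 572) / (log₂ 32 − log₂ 20) = 62 / (5 − 4.3219) = 91.436 ms/bit
  a = 572 − 91.436 × 4.3219 = 176.821 ms
Then RT(24) = 176.821 + 91.436 × log₂ 24 = 176.821 + 91.436 × 4.5850 ≈ 596.051 ms.

596.1 ms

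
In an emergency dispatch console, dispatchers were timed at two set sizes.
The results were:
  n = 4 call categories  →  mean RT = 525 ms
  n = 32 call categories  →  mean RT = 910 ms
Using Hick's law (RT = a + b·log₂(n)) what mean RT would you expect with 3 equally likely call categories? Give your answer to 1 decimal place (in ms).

With log₂ n on the abscissa the relation is linear; from the two conditions:
  b = (910 − 525) / (log₂ 32 − log₂ 4) = 385 / (5 − 2) = 128.333 ms/bit
  a = 525 − 128.333 × 2 = 268.333 ms
Then RT(3) = 268.333 + 128.333 × log₂ 3 = 268.333 + 128.333 × 1.5850 ≈ 471.737 ms.

471.7 ms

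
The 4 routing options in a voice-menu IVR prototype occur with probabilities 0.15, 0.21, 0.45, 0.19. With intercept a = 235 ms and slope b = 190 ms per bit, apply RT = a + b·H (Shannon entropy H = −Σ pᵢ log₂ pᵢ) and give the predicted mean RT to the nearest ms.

Entropy contributions −pᵢ log₂ pᵢ: 0.4105, 0.4728, 0.5184, 0.4552; sum H = 1.8570 bits.
RT = a + bH = 235 + 190·1.8570 = 587.83 ms.

588 ms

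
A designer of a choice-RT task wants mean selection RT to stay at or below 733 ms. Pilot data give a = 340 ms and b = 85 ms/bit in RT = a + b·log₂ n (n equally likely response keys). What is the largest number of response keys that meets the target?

Set 340 + 85·log₂ n ≤ 733 → log₂ n ≤ (733 − 340)/85 = 4.6235.
So n ≤ 2^4.6235 = 24.650; the largest integer n is 24.

24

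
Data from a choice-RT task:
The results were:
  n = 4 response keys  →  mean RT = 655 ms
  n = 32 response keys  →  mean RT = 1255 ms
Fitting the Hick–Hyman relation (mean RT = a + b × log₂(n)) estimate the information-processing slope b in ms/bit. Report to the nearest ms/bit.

200 ms/bit

The slope on a log₂ axis is (1255 − 655) / (5 − 2) = 200 ms/bit.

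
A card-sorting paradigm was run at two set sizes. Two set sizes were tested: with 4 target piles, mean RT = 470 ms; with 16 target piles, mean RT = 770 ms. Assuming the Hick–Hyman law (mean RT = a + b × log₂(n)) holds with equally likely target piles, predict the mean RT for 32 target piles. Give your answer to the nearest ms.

920 ms

Solve the two-equation system in a and b:
  b = (770 − 470) / (log₂ 16 − log₂ 4) = 300 / (4 − 2) = 150 ms/bit
  a = 470 − 150 × 2 = 170 ms
Then RT(32) = 170 + 150 × log₂ 32 = 170 + 150 × 5 ≈ 920.000 ms.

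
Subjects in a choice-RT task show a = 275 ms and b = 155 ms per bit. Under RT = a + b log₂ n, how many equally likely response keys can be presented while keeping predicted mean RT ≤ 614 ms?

155·log₂ n ≤ 614 − 275 = 339, giving log₂ n ≤ 2.1871 and n ≤ 4.554. The largest whole number is 4.

4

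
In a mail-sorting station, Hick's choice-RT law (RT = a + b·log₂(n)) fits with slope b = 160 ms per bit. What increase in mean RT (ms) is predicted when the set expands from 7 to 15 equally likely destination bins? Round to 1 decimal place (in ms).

175.9 ms

The intercept a cancels: ΔRT = b·(log₂ n₂ − log₂ n₁) = b·log₂(n₂/n₁).
log₂(15) − log₂(7) = 3.9069 − 2.8074 = 1.0995.
ΔRT = 160 × 1.0995 = 175.926 ms.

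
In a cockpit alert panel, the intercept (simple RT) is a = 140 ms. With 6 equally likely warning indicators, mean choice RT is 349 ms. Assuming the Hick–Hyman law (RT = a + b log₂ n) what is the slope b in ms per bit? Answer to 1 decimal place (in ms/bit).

80.9 ms/bit

log₂(6) = 2.5850 bits.
b = (RT − a)/log₂ n = (349 − 140) / 2.5850 = 80.852 ms/bit.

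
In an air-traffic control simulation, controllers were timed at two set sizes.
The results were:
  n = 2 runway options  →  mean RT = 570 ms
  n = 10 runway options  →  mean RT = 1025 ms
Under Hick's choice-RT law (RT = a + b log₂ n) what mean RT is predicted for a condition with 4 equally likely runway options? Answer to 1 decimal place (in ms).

RT is linear in log₂ n, so two points fix the line:
  b = (1025 − 570) / (log₂ 10 − log₂ 2) = 455 / (3.3219 − 1) = 195.958 ms/bit
  a = 570 − 195.958 × 1 = 374.042 ms
Then RT(4) = 374.042 + 195.958 × log₂ 4 = 374.042 + 195.958 × 2 ≈ 765.958 ms.

766.0 ms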